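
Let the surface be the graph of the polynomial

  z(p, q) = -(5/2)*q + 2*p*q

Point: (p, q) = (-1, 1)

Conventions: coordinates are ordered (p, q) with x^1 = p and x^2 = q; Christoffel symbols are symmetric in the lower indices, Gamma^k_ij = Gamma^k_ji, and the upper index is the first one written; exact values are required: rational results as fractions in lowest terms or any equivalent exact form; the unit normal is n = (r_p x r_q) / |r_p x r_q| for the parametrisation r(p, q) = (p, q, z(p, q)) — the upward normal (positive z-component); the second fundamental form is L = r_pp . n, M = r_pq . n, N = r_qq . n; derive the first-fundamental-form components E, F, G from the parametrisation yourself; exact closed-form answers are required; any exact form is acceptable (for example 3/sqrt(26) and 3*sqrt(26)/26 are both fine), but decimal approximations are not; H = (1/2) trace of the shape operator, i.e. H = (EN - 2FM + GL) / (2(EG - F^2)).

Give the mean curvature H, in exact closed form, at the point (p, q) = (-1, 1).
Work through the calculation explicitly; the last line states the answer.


z_p = 2, z_q = -9/2, z_pp = 0, z_pq = 2, z_qq = 0
E = 5, F = -9, G = 85/4; answer radicand W^2 = 101/4
unnormalised second-form numerators: l = 0, m = 2, n = 0; L = l/sqrt(101/4), and similarly M = m/sqrt(W^2), N = n/sqrt(W^2)
H = (E*n - 2*F*m + G*l) / (2*(EG - F^2)*sqrt(W^2)); E*n - 2*F*m + G*l = 36, EG - F^2 = 101/4, so H = (72/101)/sqrt(101/4)

Answer: H = 144*sqrt(101)/10201


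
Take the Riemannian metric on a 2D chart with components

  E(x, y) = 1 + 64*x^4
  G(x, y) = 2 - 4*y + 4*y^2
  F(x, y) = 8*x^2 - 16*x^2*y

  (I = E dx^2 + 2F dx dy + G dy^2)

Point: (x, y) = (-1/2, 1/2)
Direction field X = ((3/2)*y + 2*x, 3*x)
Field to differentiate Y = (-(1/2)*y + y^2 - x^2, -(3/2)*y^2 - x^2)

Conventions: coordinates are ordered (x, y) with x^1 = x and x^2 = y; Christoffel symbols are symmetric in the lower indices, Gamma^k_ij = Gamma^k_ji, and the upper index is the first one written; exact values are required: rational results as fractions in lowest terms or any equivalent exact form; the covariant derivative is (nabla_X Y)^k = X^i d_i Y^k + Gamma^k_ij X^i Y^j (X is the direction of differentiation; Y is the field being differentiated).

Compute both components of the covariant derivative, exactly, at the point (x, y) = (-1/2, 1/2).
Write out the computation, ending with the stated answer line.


E = 5, F = 0, G = 1 at the point
E_x = -32, E_y = 0, F_x = 0, F_y = -4, G_x = 0, G_y = 0
EG - F^2 = 5;  g^inv = (1/5) * [[1, 0], [0, 5]]
first-kind symbols [ij,l] = (1/2)(d_i g_jl + d_j g_il - d_l g_ij): [xx,x] = E_x/2 = -16, [xx,y] = F_x - E_y/2 = 0, [xy,x] = E_y/2 = 0, [xy,y] = G_x/2 = 0, [yy,x] = F_y - G_x/2 = -4, [yy,y] = G_y/2 = 0
Gamma^x_ij = (G*[ij,x] - F*[ij,y])/(EG - F^2), Gamma^y_ij = (E*[ij,y] - F*[ij,x])/(EG - F^2)
Gamma_xxx = -16/5, Gamma_xxy = 0, Gamma_xyy = -4/5, Gamma_yxx = 0, Gamma_yxy = 0, Gamma_yyy = 0
X = (-1/4, -3/2), Y = (-1/4, -5/8) at the point

Answer: (nabla_X Y)^x = -39/20, (nabla_X Y)^y = 2


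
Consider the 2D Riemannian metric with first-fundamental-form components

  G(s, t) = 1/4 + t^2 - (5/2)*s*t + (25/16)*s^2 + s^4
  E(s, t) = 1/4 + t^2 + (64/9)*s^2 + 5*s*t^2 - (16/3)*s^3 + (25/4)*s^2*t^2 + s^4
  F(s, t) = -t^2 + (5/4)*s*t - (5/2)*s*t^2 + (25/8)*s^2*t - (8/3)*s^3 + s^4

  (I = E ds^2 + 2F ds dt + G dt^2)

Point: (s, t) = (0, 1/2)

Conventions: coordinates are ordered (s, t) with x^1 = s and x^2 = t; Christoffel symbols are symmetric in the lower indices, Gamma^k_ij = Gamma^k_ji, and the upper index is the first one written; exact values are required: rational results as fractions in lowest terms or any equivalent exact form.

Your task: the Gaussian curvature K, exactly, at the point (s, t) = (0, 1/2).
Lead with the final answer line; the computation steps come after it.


Answer: K = -37/3

E = 1/2, F = -1/4, G = 1/2, EG - F^2 = 3/16 at the point
E_s = 5/4, E_t = 1, F_s = 0, F_t = -1, G_s = -5/4, G_t = 1
E_tt = 2, F_st = -5/4, G_ss = 25/8
Compute both Brioschi determinants and normalise by (EG - F^2)^2.
M1 = [[-E_tt/2 + F_st - G_ss/2, E_s/2, F_s - E_t/2], [F_t - G_s/2, E, F], [G_t/2, F, G]] = [[-61/16, 5/8, -1/2], [-3/8, 1/2, -1/4], [1/2, -1/4, 1/2]]; det M1 = -153/256
M2 = [[0, E_t/2, G_s/2], [E_t/2, E, F], [G_s/2, F, G]] = [[0, 1/2, -5/8], [1/2, 1/2, -1/4], [-5/8, -1/4, 1/2]]; det M2 = -21/128
det M1 - det M2 = -111/256; K = -111/256 / (3/16)^2 = -37/3


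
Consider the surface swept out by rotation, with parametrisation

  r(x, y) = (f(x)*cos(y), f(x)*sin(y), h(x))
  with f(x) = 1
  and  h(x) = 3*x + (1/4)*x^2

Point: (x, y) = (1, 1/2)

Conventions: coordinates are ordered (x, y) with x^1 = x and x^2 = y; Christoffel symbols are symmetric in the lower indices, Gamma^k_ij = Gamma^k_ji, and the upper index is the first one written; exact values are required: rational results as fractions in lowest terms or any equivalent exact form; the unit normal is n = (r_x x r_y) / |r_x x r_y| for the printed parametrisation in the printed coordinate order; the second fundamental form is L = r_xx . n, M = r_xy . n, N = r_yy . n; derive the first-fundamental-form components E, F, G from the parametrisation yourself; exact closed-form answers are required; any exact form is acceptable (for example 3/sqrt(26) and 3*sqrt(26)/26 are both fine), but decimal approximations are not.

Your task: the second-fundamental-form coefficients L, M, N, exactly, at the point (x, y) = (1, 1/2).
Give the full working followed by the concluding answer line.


f = 1, f' = 0, f'' = 0, h' = 7/2, h'' = 1/2
E = 49/4, F = 0, G = 1; answer radicand W^2 = 49/4
unnormalised second-form numerators: l = 0, m = 0, n = 7/2; L = l/sqrt(49/4), and similarly M = m/sqrt(W^2), N = n/sqrt(W^2)

Answer: L = 0, M = 0, N = 1


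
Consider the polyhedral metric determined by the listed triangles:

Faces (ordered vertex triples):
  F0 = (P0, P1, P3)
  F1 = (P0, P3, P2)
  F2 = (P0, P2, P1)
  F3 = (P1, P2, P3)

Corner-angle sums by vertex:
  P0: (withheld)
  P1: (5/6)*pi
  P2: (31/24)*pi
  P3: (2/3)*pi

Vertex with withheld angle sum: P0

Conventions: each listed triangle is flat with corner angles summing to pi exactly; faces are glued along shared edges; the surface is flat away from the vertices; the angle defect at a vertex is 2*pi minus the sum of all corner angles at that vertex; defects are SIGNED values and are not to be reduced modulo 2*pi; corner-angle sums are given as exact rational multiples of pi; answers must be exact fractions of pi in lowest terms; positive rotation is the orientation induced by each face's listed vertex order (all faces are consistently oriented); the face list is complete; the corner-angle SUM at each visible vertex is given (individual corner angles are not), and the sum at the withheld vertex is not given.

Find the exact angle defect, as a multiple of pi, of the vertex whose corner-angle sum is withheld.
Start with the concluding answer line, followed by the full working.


Answer: defect(P0) = (19/24)*pi

V = 4, E = 6, F = 4; chi = V - E + F = 2
Gauss-Bonnet: total defect = 2*pi*chi = 4*pi; visible defects sum to (77/24)*pi


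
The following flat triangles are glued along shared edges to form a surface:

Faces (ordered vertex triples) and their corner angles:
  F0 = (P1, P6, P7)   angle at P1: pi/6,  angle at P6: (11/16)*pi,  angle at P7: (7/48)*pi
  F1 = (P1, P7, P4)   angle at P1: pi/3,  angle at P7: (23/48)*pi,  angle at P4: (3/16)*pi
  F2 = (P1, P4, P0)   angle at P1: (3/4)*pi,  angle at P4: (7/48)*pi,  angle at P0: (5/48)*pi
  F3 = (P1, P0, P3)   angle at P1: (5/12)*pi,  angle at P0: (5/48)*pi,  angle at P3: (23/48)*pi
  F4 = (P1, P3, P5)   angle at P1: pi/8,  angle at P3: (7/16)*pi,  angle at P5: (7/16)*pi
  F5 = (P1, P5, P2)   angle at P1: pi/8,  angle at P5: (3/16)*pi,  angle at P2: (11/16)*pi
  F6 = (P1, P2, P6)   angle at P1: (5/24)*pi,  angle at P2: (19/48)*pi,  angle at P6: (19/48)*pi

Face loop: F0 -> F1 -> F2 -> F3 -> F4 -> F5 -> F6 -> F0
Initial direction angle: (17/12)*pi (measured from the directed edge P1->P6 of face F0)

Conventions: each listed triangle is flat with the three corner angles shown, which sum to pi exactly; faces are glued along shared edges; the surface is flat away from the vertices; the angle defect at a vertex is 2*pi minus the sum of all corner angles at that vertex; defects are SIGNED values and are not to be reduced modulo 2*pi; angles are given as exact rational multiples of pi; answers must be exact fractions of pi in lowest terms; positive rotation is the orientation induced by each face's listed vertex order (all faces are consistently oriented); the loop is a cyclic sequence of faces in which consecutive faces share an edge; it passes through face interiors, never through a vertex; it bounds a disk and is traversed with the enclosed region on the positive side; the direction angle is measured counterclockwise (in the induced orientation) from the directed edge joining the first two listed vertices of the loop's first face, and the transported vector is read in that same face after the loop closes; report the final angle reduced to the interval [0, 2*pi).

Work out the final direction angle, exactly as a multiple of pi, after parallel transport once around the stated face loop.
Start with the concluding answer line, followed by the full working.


Answer: final direction angle = (31/24)*pi

enclosed vertex P1: corner angles sum to (17/8)*pi, defect = 2*pi - (17/8)*pi = -pi/8
summing the enclosed defects onto the initial angle, mod 2*pi in the induced orientation:
final angle = (17/12)*pi - pi/8 = (31/24)*pi (mod 2*pi)


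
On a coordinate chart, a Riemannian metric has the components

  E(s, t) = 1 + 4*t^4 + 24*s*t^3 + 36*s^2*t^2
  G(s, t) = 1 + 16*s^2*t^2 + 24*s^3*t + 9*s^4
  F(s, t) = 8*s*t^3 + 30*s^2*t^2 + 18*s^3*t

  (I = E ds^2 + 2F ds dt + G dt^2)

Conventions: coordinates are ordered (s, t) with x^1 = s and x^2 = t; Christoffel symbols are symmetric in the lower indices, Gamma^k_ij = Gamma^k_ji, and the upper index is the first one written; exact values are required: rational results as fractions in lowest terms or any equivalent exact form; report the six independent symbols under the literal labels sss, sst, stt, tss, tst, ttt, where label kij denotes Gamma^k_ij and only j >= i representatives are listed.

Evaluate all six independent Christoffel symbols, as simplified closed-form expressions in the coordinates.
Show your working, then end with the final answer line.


E = 1 + 4*t^4 + 24*s*t^3 + 36*s^2*t^2; F = 8*s*t^3 + 30*s^2*t^2 + 18*s^3*t; G = 1 + 16*s^2*t^2 + 24*s^3*t + 9*s^4
Gamma^k_ij = (1/2) g^{kl} (d_i g_jl + d_j g_il - d_l g_ij), with g^inv = (1/(EG-F^2)) [[G, -F], [-F, E]]
first partials: E_s = 24*t^3 + 72*s*t^2, E_t = 16*t^3 + 72*s*t^2 + 72*s^2*t, F_s = 8*t^3 + 60*s*t^2 + 54*s^2*t, F_t = 24*s*t^2 + 60*s^2*t + 18*s^3, G_s = 32*s*t^2 + 72*s^2*t + 36*s^3, G_t = 32*s^2*t + 24*s^3
D = EG - F^2 = 1 + 4*t^4 + 24*s*t^3 + 52*s^2*t^2 + 24*s^3*t + 9*s^4
expanded: Gamma^s_ss = (G E_s - 2F F_s + F E_t)/(2D), Gamma^s_st = (G E_t - F G_s)/(2D), Gamma^s_tt = (2G F_t - G G_s - F G_t)/(2D), Gamma^t_ss = (2E F_s - E E_t - F E_s)/(2D), Gamma^t_st = (E G_s - F E_t)/(2D), Gamma^t_tt = (E G_t - 2F F_t + F G_s)/(2D); substitute and cancel common factors

Answer: Gamma_sss = (36*s*t^2 + 12*t^3)/(9*s^4 + 24*s^3*t + 52*s^2*t^2 + 24*s*t^3 + 4*t^4 + 1), Gamma_sst = (36*s^2*t + 36*s*t^2 + 8*t^3)/(9*s^4 + 24*s^3*t + 52*s^2*t^2 + 24*s*t^3 + 4*t^4 + 1), Gamma_stt = (24*s^2*t + 8*s*t^2)/(9*s^4 + 24*s^3*t + 52*s^2*t^2 + 24*s*t^3 + 4*t^4 + 1), Gamma_tss = (18*s^2*t + 24*s*t^2)/(9*s^4 + 24*s^3*t + 52*s^2*t^2 + 24*s*t^3 + 4*t^4 + 1), Gamma_tst = (18*s^3 + 36*s^2*t + 16*s*t^2)/(9*s^4 + 24*s^3*t + 52*s^2*t^2 + 24*s*t^3 + 4*t^4 + 1), Gamma_ttt = (12*s^3 + 16*s^2*t)/(9*s^4 + 24*s^3*t + 52*s^2*t^2 + 24*s*t^3 + 4*t^4 + 1)


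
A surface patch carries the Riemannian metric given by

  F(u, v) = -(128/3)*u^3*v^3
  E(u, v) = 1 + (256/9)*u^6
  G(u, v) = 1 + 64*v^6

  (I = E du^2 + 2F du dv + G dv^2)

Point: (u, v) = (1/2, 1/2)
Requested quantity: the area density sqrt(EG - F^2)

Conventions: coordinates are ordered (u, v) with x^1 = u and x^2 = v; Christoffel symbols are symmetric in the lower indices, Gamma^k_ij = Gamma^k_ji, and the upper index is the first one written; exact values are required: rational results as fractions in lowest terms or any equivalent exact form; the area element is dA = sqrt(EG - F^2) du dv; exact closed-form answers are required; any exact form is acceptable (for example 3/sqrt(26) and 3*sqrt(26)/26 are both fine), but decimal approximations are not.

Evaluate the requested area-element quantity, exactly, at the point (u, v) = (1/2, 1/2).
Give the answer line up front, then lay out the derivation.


Answer: sqrt(EG - F^2) = sqrt(22)/3

E = 13/9, F = -2/3, G = 2; EG - F^2 = 22/9


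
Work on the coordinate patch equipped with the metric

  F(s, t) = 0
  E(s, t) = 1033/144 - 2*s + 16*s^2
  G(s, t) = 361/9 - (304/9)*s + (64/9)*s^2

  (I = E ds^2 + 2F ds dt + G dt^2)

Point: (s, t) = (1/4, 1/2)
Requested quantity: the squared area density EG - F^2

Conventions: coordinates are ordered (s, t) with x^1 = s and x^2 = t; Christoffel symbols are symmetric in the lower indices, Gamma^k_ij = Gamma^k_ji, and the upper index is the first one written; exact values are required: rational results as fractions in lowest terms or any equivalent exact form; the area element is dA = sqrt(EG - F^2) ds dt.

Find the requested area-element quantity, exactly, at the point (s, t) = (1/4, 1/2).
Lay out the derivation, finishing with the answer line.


E = 1105/144, F = 0, G = 289/9; EG - F^2 = 319345/1296

Answer: EG - F^2 = 319345/1296


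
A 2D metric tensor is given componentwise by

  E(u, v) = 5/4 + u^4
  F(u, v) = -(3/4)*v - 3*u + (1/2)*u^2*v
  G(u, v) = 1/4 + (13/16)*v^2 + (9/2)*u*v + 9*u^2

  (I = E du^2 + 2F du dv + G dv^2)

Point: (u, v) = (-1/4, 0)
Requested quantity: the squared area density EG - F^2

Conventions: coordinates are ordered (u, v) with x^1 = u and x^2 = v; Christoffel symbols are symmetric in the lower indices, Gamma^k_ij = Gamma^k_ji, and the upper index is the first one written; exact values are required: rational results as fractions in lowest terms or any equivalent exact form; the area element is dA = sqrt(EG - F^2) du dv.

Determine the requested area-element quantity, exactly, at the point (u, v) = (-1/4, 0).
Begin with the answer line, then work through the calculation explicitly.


Answer: EG - F^2 = 1869/4096

E = 321/256, F = 3/4, G = 13/16; EG - F^2 = 1869/4096


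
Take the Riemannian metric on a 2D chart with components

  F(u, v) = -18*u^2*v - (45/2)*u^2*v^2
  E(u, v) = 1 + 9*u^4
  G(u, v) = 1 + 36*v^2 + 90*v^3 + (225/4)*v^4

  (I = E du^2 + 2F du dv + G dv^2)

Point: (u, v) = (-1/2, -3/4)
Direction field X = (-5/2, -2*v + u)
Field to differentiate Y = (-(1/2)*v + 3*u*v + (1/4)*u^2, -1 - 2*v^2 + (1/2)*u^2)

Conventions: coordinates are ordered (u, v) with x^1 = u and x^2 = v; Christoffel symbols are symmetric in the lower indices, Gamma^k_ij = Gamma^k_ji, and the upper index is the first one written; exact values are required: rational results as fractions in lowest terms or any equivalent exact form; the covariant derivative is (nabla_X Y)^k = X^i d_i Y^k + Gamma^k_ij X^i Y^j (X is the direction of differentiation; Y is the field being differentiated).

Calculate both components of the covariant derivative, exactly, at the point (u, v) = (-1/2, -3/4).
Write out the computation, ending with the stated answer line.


E = 25/16, F = 27/128, G = 1105/1024 at the point
E_u = -9/2, E_v = 0, F_u = -27/32, F_v = 63/16, G_u = 0, G_v = 189/64
EG - F^2 = 1681/1024;  g^inv = (1024/1681) * [[1105/1024, -27/128], [-27/128, 25/16]]
first-kind symbols [ij,l] = (1/2)(d_i g_jl + d_j g_il - d_l g_ij): [uu,u] = E_u/2 = -9/4, [uu,v] = F_u - E_v/2 = -27/32, [uv,u] = E_v/2 = 0, [uv,v] = G_u/2 = 0, [vv,u] = F_v - G_u/2 = 63/16, [vv,v] = G_v/2 = 189/128
Gamma^u_ij = (G*[ij,u] - F*[ij,v])/(EG - F^2), Gamma^v_ij = (E*[ij,v] - F*[ij,u])/(EG - F^2)
Gamma_uuu = -2304/1681, Gamma_uuv = 0, Gamma_uvv = 4032/1681, Gamma_vuu = -864/1681, Gamma_vuv = 0, Gamma_vvv = 1512/1681
X = (-5/2, 1), Y = (25/16, -2) at the point

Answer: (nabla_X Y)^u = 32321/6724, (nabla_X Y)^v = 29981/6724


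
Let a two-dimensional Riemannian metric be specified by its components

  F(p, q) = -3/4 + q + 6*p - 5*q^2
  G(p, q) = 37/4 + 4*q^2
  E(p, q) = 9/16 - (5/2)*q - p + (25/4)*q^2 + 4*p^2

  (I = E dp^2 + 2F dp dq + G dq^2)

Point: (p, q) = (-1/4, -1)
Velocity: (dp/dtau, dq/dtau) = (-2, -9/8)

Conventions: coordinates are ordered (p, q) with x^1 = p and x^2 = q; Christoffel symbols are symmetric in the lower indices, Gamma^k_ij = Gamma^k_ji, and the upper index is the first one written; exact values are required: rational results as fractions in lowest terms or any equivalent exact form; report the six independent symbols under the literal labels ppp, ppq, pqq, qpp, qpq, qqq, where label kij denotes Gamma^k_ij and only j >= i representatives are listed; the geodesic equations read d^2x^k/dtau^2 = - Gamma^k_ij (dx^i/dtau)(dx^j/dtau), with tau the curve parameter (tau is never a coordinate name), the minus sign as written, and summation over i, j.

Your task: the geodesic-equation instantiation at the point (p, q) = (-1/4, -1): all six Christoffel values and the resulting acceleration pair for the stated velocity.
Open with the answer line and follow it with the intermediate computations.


Answer: Gamma_ppp = 96/65, Gamma_ppq = -1272/793, Gamma_pqq = 7216/3965, Gamma_qpp = 126/65, Gamma_qpq = -792/793, Gamma_qqq = 3296/3965; accelerations (d^2p/dtau^2, d^2q/dtau^2) = (-15747/15860, -34191/7930)

E = 157/16, F = -33/4, G = 53/4 at the point
E_p = -3, E_q = -15, F_p = 6, F_q = 11, G_p = 0, G_q = -8
EG - F^2 = 3965/64;  g^inv = (64/3965) * [[53/4, 33/4], [33/4, 157/16]]
first-kind symbols [ij,l] = (1/2)(d_i g_jl + d_j g_il - d_l g_ij): [pp,p] = E_p/2 = -3/2, [pp,q] = F_p - E_q/2 = 27/2, [pq,p] = E_q/2 = -15/2, [pq,q] = G_p/2 = 0, [qq,p] = F_q - G_p/2 = 11, [qq,q] = G_q/2 = -4
Gamma^p_ij = (G*[ij,p] - F*[ij,q])/(EG - F^2), Gamma^q_ij = (E*[ij,q] - F*[ij,p])/(EG - F^2)
Gamma_ppp = 96/65, Gamma_ppq = -1272/793, Gamma_pqq = 7216/3965, Gamma_qpp = 126/65, Gamma_qpq = -792/793, Gamma_qqq = 3296/3965
d^2p/dtau^2 = -(Gamma_ppp*(-2)^2 + 2*Gamma_ppq*(-2)*(-9/8) + Gamma_pqq*(-9/8)^2) = -15747/15860
d^2q/dtau^2 = -(Gamma_qpp*(-2)^2 + 2*Gamma_qpq*(-2)*(-9/8) + Gamma_qqq*(-9/8)^2) = -34191/7930


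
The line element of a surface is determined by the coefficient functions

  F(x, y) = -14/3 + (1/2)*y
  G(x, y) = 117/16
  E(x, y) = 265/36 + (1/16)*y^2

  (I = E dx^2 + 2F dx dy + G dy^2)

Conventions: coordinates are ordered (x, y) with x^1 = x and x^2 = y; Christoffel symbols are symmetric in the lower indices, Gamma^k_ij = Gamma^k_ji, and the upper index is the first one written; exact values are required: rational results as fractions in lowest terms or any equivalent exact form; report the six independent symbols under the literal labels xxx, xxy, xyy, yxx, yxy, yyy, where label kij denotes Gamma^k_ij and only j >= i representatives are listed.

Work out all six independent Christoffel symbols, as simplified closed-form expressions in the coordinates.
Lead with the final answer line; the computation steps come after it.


Answer: Gamma_xxx = (72*y^2 - 672*y)/(477*y^2 + 10752*y + 73844), Gamma_xxy = 1053*y/(477*y^2 + 10752*y + 73844), Gamma_xyy = 8424/(477*y^2 + 10752*y + 73844), Gamma_yxx = (-9*y^3 - 1060*y)/(477*y^2 + 10752*y + 73844), Gamma_yxy = (-72*y^2 + 672*y)/(477*y^2 + 10752*y + 73844), Gamma_yyy = (5376 - 576*y)/(477*y^2 + 10752*y + 73844)

E = 265/36 + (1/16)*y^2; F = -14/3 + (1/2)*y; G = 117/16
Gamma^k_ij = (1/2) g^{kl} (d_i g_jl + d_j g_il - d_l g_ij), with g^inv = (1/(EG-F^2)) [[G, -F], [-F, E]]
first partials: E_x = 0, E_y = (1/8)*y, F_x = 0, F_y = 1/2, G_x = 0, G_y = 0
D = EG - F^2 = 18461/576 + (14/3)*y + (53/256)*y^2
expanded: Gamma^x_xx = (G E_x - 2F F_x + F E_y)/(2D), Gamma^x_xy = (G E_y - F G_x)/(2D), Gamma^x_yy = (2G F_y - G G_x - F G_y)/(2D), Gamma^y_xx = (2E F_x - E E_y - F E_x)/(2D), Gamma^y_xy = (E G_x - F E_y)/(2D), Gamma^y_yy = (E G_y - 2F F_y + F G_x)/(2D); substitute and cancel common factors


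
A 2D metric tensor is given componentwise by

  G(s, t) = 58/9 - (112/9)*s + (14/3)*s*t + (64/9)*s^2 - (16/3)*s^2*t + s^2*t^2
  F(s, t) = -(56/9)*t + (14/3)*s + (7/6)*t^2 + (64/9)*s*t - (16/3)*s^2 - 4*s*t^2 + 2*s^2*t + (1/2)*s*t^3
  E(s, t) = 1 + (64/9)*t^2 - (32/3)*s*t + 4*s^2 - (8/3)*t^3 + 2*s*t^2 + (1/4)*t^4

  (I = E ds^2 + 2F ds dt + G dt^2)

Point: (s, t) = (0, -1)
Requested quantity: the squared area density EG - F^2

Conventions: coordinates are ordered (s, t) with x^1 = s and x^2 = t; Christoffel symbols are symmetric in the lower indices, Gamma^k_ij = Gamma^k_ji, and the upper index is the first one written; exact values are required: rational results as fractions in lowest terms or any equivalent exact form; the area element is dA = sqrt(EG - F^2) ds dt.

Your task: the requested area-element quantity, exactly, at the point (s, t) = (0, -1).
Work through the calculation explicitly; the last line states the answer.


E = 397/36, F = 133/18, G = 58/9; EG - F^2 = 593/36

Answer: EG - F^2 = 593/36


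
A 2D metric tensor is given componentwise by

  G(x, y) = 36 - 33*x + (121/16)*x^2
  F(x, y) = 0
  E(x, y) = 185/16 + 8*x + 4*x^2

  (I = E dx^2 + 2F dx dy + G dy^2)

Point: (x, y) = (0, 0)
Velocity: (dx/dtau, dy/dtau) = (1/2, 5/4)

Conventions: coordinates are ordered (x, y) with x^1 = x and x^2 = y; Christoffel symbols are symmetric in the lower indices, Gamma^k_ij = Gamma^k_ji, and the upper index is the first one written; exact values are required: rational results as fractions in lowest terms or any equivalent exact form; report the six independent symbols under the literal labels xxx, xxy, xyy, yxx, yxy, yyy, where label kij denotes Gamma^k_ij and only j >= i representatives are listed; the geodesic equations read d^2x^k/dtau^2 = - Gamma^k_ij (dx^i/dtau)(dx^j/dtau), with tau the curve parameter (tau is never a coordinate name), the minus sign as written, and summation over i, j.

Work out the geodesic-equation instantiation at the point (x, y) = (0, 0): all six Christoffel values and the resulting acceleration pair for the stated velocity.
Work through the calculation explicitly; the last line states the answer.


E = 185/16, F = 0, G = 36 at the point
E_x = 8, E_y = 0, F_x = 0, F_y = 0, G_x = -33, G_y = 0
EG - F^2 = 1665/4;  g^inv = (4/1665) * [[36, 0], [0, 185/16]]
first-kind symbols [ij,l] = (1/2)(d_i g_jl + d_j g_il - d_l g_ij): [xx,x] = E_x/2 = 4, [xx,y] = F_x - E_y/2 = 0, [xy,x] = E_y/2 = 0, [xy,y] = G_x/2 = -33/2, [yy,x] = F_y - G_x/2 = 33/2, [yy,y] = G_y/2 = 0
Gamma^x_ij = (G*[ij,x] - F*[ij,y])/(EG - F^2), Gamma^y_ij = (E*[ij,y] - F*[ij,x])/(EG - F^2)
Gamma_xxx = 64/185, Gamma_xxy = 0, Gamma_xyy = 264/185, Gamma_yxx = 0, Gamma_yxy = -11/24, Gamma_yyy = 0
d^2x/dtau^2 = -(Gamma_xxx*(1/2)^2 + 2*Gamma_xxy*(1/2)*(5/4) + Gamma_xyy*(5/4)^2) = -857/370
d^2y/dtau^2 = -(Gamma_yxx*(1/2)^2 + 2*Gamma_yxy*(1/2)*(5/4) + Gamma_yyy*(5/4)^2) = 55/96

Answer: Gamma_xxx = 64/185, Gamma_xxy = 0, Gamma_xyy = 264/185, Gamma_yxx = 0, Gamma_yxy = -11/24, Gamma_yyy = 0; accelerations (d^2x/dtau^2, d^2y/dtau^2) = (-857/370, 55/96)


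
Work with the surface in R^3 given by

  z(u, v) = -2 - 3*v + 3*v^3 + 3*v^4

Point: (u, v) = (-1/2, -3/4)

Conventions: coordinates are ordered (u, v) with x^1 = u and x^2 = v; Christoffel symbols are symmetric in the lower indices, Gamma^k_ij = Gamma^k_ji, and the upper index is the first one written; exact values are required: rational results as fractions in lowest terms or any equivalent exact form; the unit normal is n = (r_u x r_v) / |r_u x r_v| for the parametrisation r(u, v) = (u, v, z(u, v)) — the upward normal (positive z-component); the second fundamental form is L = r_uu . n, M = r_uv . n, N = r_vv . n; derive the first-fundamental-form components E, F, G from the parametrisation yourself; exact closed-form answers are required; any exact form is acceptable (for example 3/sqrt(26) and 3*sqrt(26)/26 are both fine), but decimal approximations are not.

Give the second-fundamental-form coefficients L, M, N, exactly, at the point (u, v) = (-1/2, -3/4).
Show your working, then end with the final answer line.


z_u = 0, z_v = -3, z_uu = 0, z_uv = 0, z_vv = 27/4
E = 1, F = 0, G = 10; answer radicand W^2 = 10
unnormalised second-form numerators: l = 0, m = 0, n = 27/4; L = l/sqrt(10), and similarly M = m/sqrt(W^2), N = n/sqrt(W^2)

Answer: L = 0, M = 0, N = 27*sqrt(10)/40


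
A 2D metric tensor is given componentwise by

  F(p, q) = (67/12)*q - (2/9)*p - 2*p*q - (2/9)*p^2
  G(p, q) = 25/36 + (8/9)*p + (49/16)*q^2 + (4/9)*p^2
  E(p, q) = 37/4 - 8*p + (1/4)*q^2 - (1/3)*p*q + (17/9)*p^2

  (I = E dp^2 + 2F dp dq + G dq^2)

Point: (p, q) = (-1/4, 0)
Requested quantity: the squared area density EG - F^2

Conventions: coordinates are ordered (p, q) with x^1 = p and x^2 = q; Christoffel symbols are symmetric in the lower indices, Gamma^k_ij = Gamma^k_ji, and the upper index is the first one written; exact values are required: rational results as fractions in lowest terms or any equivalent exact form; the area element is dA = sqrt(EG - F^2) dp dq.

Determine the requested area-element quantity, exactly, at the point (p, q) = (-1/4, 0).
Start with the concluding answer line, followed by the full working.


Answer: EG - F^2 = 1091/192

E = 1637/144, F = 1/24, G = 1/2; EG - F^2 = 1091/192


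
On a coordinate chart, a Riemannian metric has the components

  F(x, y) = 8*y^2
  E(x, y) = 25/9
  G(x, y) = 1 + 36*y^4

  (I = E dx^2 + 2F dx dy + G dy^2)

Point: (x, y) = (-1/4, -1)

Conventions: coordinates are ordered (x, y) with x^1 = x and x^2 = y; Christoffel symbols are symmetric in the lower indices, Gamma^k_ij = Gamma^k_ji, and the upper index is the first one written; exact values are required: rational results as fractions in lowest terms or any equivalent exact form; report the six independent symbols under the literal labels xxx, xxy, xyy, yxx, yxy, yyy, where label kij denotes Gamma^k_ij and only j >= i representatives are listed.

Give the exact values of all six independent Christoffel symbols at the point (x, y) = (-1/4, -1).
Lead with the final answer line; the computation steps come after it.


Answer: Gamma_xxx = 0, Gamma_xxy = 0, Gamma_xyy = -144/349, Gamma_yxx = 0, Gamma_yxy = 0, Gamma_yyy = -648/349

E = 25/9, F = 8, G = 37 at the point
E_x = 0, E_y = 0, F_x = 0, F_y = -16, G_x = 0, G_y = -144
EG - F^2 = 349/9;  g^inv = (9/349) * [[37, -8], [-8, 25/9]]
first-kind symbols [ij,l] = (1/2)(d_i g_jl + d_j g_il - d_l g_ij): [xx,x] = E_x/2 = 0, [xx,y] = F_x - E_y/2 = 0, [xy,x] = E_y/2 = 0, [xy,y] = G_x/2 = 0, [yy,x] = F_y - G_x/2 = -16, [yy,y] = G_y/2 = -72
Gamma^x_ij = (G*[ij,x] - F*[ij,y])/(EG - F^2), Gamma^y_ij = (E*[ij,y] - F*[ij,x])/(EG - F^2)


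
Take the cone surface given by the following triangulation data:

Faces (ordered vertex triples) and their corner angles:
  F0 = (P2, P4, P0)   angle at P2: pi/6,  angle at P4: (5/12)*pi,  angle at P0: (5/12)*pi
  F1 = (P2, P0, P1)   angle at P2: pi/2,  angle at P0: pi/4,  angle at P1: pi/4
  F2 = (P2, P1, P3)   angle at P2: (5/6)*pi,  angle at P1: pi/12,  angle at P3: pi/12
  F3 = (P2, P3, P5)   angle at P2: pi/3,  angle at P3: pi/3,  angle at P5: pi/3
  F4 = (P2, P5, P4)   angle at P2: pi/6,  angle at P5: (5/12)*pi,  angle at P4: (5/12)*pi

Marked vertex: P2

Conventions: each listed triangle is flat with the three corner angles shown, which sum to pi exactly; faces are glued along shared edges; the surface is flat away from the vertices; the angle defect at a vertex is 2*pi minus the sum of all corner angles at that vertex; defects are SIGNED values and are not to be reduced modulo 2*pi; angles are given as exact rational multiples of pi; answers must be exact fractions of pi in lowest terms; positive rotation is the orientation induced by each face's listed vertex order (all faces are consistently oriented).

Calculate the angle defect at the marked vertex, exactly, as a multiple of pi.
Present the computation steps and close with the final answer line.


Sum of corner angles at P2: 2*pi
defect = 2*pi - 2*pi

Answer: defect(P2) = 0


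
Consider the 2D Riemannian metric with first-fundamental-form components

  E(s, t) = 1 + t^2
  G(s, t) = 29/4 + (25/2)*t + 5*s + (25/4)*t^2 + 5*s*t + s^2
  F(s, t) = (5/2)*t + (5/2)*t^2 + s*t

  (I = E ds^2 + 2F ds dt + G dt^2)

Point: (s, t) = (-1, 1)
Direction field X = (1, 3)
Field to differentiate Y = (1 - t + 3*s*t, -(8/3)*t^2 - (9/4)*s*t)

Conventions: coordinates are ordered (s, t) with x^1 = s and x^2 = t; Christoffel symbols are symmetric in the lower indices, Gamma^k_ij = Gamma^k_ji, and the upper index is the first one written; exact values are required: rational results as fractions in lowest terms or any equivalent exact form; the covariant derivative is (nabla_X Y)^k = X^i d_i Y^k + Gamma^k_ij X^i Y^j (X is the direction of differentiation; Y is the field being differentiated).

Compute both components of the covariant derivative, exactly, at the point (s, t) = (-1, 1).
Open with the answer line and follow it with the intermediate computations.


Answer: (nabla_X Y)^s = -4189/432, (nabla_X Y)^t = -1543/108

E = 2, F = 4, G = 17 at the point
E_s = 0, E_t = 2, F_s = 1, F_t = 13/2, G_s = 8, G_t = 20
EG - F^2 = 18;  g^inv = (1/18) * [[17, -4], [-4, 2]]
first-kind symbols [ij,l] = (1/2)(d_i g_jl + d_j g_il - d_l g_ij): [ss,s] = E_s/2 = 0, [ss,t] = F_s - E_t/2 = 0, [st,s] = E_t/2 = 1, [st,t] = G_s/2 = 4, [tt,s] = F_t - G_s/2 = 5/2, [tt,t] = G_t/2 = 10
Gamma^s_ij = (G*[ij,s] - F*[ij,t])/(EG - F^2), Gamma^t_ij = (E*[ij,t] - F*[ij,s])/(EG - F^2)
Gamma_sss = 0, Gamma_sst = 1/18, Gamma_stt = 5/36, Gamma_tss = 0, Gamma_tst = 2/9, Gamma_ttt = 5/9
X = (1, 3), Y = (-3, -5/12) at the point


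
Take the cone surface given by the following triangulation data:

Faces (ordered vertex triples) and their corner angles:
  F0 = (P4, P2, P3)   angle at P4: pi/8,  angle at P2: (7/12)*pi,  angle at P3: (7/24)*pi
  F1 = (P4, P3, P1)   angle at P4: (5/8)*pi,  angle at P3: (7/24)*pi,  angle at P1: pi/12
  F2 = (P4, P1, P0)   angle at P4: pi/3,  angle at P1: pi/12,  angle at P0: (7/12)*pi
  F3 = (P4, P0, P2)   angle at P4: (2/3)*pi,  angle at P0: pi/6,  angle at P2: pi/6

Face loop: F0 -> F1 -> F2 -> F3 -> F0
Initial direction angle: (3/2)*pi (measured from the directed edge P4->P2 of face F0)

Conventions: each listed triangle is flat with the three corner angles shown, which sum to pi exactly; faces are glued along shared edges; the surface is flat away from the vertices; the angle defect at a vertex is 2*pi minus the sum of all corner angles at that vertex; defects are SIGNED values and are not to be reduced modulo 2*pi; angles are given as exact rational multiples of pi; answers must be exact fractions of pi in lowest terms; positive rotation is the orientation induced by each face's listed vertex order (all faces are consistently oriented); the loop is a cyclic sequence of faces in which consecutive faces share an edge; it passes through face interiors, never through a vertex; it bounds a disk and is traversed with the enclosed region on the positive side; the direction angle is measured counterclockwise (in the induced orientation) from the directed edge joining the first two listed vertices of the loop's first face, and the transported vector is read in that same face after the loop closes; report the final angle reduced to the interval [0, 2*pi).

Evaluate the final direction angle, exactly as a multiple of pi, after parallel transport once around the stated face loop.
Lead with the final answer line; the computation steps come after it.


Answer: final direction angle = (7/4)*pi

enclosed vertex P4: corner angles sum to (7/4)*pi, defect = 2*pi - (7/4)*pi = pi/4
the final direction is the initial angle plus the enclosed defects, taken mod 2*pi in the induced orientation
final angle = (3/2)*pi + pi/4 = (7/4)*pi (mod 2*pi)


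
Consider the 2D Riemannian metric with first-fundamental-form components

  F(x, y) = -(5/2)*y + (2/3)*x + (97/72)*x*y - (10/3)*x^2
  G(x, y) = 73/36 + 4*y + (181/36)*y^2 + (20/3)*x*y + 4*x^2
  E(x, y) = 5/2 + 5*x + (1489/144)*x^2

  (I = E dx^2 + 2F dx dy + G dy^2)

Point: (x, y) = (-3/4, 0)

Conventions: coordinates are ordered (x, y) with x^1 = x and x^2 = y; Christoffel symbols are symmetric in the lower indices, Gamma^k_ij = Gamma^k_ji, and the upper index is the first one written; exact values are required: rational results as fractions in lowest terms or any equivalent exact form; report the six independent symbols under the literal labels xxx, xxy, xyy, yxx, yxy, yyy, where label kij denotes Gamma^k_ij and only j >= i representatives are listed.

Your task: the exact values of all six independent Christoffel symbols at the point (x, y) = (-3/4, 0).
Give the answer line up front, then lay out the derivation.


Answer: Gamma_xxx = -124724/192063, Gamma_xxy = -32832/64021, Gamma_xyy = -46600/192063, Gamma_yxx = 61725/64021, Gamma_yxy = -63126/64021, Gamma_yyy = -16107/64021

E = 1169/256, F = -19/8, G = 77/18 at the point
E_x = -1009/96, E_y = 0, F_x = 17/3, F_y = -337/96, G_x = -6, G_y = -1
EG - F^2 = 64021/4608;  g^inv = (4608/64021) * [[77/18, 19/8], [19/8, 1169/256]]
first-kind symbols [ij,l] = (1/2)(d_i g_jl + d_j g_il - d_l g_ij): [xx,x] = E_x/2 = -1009/192, [xx,y] = F_x - E_y/2 = 17/3, [xy,x] = E_y/2 = 0, [xy,y] = G_x/2 = -3, [yy,x] = F_y - G_x/2 = -49/96, [yy,y] = G_y/2 = -1/2
Gamma^x_ij = (G*[ij,x] - F*[ij,y])/(EG - F^2), Gamma^y_ij = (E*[ij,y] - F*[ij,x])/(EG - F^2)


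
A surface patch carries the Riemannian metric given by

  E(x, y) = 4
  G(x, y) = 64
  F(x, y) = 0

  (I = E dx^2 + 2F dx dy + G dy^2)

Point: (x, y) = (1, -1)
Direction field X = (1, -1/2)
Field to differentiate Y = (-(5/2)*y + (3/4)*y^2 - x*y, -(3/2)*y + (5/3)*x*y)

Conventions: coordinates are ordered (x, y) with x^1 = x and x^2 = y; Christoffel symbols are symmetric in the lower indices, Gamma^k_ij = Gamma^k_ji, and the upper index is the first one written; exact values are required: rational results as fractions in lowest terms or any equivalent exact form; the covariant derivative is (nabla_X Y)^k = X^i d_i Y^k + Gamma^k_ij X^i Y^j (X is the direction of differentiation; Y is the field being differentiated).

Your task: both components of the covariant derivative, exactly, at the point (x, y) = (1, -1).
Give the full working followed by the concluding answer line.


E = 4, F = 0, G = 64 at the point
E_x = 0, E_y = 0, F_x = 0, F_y = 0, G_x = 0, G_y = 0
EG - F^2 = 256;  g^inv = (1/256) * [[64, 0], [0, 4]]
first-kind symbols [ij,l] = (1/2)(d_i g_jl + d_j g_il - d_l g_ij): [xx,x] = E_x/2 = 0, [xx,y] = F_x - E_y/2 = 0, [xy,x] = E_y/2 = 0, [xy,y] = G_x/2 = 0, [yy,x] = F_y - G_x/2 = 0, [yy,y] = G_y/2 = 0
Gamma^x_ij = (G*[ij,x] - F*[ij,y])/(EG - F^2), Gamma^y_ij = (E*[ij,y] - F*[ij,x])/(EG - F^2)
Gamma_xxx = 0, Gamma_xxy = 0, Gamma_xyy = 0, Gamma_yxx = 0, Gamma_yxy = 0, Gamma_yyy = 0
X = (1, -1/2), Y = (17/4, -1/6) at the point

Answer: (nabla_X Y)^x = 7/2, (nabla_X Y)^y = -7/4


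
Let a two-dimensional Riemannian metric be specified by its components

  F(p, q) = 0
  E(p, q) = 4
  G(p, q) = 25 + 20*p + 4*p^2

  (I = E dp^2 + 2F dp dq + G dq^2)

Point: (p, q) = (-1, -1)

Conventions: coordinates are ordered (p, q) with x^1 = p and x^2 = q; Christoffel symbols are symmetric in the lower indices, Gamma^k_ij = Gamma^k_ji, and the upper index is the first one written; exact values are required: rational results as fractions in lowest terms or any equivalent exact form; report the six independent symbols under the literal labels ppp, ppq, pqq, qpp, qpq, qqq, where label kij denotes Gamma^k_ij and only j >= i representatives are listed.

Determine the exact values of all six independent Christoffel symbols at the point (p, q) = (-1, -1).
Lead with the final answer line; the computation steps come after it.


Answer: Gamma_ppp = 0, Gamma_ppq = 0, Gamma_pqq = -3/2, Gamma_qpp = 0, Gamma_qpq = 2/3, Gamma_qqq = 0

E = 4, F = 0, G = 9 at the point
E_p = 0, E_q = 0, F_p = 0, F_q = 0, G_p = 12, G_q = 0
EG - F^2 = 36;  g^inv = (1/36) * [[9, 0], [0, 4]]
first-kind symbols [ij,l] = (1/2)(d_i g_jl + d_j g_il - d_l g_ij): [pp,p] = E_p/2 = 0, [pp,q] = F_p - E_q/2 = 0, [pq,p] = E_q/2 = 0, [pq,q] = G_p/2 = 6, [qq,p] = F_q - G_p/2 = -6, [qq,q] = G_q/2 = 0
Gamma^p_ij = (G*[ij,p] - F*[ij,q])/(EG - F^2), Gamma^q_ij = (E*[ij,q] - F*[ij,p])/(EG - F^2)


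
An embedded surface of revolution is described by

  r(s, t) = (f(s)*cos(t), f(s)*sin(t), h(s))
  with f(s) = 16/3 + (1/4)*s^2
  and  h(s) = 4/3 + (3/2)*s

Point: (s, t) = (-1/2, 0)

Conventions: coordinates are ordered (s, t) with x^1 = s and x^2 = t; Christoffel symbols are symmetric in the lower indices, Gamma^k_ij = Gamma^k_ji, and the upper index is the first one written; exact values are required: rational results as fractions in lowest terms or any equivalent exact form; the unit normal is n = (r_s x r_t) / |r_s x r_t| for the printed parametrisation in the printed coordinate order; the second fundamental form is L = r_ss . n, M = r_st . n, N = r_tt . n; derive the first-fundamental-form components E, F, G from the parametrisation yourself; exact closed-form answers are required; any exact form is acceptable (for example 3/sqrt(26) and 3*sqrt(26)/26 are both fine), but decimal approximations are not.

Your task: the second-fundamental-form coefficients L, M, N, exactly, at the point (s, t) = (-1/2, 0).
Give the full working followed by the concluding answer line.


f = 259/48, f' = -1/4, f'' = 1/2, h' = 3/2, h'' = 0
E = 37/16, F = 0, G = 67081/2304; answer radicand W^2 = 37/16
unnormalised second-form numerators: l = -3/4, m = 0, n = 259/32; L = l/sqrt(37/16), and similarly M = m/sqrt(W^2), N = n/sqrt(W^2)

Answer: L = -3*sqrt(37)/37, M = 0, N = 7*sqrt(37)/8


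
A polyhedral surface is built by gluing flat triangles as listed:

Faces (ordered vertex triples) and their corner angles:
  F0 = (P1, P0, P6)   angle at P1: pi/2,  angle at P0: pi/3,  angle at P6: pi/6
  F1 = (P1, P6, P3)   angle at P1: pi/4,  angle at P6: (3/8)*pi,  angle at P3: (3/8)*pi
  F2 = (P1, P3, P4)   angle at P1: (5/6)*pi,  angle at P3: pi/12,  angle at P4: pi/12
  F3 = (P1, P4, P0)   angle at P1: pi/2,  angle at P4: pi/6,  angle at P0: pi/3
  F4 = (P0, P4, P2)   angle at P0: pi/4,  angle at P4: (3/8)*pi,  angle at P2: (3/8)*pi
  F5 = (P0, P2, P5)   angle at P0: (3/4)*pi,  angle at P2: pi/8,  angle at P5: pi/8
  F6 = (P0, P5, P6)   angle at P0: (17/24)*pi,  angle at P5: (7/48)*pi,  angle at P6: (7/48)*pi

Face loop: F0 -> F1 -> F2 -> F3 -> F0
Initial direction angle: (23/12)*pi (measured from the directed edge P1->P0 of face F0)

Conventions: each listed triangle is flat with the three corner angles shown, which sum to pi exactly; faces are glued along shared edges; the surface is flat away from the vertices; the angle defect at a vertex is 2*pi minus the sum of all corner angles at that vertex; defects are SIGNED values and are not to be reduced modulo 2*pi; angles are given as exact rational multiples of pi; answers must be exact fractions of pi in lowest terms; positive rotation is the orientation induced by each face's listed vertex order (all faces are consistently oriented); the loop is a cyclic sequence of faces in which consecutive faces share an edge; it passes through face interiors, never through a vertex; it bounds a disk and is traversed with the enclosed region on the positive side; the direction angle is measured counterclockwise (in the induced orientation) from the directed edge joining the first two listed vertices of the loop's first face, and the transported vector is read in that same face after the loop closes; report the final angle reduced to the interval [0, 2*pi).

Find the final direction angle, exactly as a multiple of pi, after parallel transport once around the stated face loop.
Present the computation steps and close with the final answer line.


enclosed vertex P1: corner angles sum to (25/12)*pi, defect = 2*pi - (25/12)*pi = -pi/12
final direction = starting direction + enclosed defect total, reduced mod 2*pi (induced orientation)
final angle = (23/12)*pi - pi/12 = (11/6)*pi (mod 2*pi)

Answer: final direction angle = (11/6)*pi


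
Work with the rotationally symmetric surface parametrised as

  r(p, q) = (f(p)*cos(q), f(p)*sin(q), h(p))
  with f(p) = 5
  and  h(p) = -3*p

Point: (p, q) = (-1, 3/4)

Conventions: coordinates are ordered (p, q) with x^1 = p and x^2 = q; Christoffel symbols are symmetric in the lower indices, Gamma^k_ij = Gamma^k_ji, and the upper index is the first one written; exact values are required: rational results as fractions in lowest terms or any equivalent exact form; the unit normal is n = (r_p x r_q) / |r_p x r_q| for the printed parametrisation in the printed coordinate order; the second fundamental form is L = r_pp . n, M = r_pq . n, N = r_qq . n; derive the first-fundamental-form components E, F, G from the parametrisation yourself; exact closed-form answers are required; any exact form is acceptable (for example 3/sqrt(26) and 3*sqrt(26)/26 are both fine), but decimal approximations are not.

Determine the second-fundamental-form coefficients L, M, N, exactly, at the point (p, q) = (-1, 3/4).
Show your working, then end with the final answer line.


f = 5, f' = 0, f'' = 0, h' = -3, h'' = 0
E = 9, F = 0, G = 25; answer radicand W^2 = 9
unnormalised second-form numerators: l = 0, m = 0, n = -15; L = l/sqrt(9), and similarly M = m/sqrt(W^2), N = n/sqrt(W^2)

Answer: L = 0, M = 0, N = -5
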